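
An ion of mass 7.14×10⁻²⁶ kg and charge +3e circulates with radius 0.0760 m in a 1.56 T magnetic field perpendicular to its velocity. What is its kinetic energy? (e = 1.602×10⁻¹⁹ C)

KE ≈ 1.42×10⁵ eV

v = |q|Br/m, then KE = ½mv² = (qBr)²/(2m).
v = (4.806×10⁻¹⁹)(1.56)(0.0760)/7.14×10⁻²⁶ ≈ 7.980×10⁵ m/s.
KE = ½(7.14×10⁻²⁶)(7.980×10⁵)² ≈ 2.27×10⁻¹⁴ J = 1.42×10⁵ eV.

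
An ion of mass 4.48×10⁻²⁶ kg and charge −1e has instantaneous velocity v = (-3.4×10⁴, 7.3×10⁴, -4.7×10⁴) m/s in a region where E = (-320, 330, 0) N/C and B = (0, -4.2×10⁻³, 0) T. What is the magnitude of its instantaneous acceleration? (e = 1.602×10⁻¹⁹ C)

v×B = (-197, 0, 143) N/C.
E + v×B = (-517, 330, 143) N/C.
F = q(E + v×B) = (−1.602×10⁻¹⁹ C)·(-517, 330, 143) = (8.29×10⁻¹⁷, -5.29×10⁻¹⁷, -2.29×10⁻¹⁷) N.
|a| = |F|/m = 1.009×10⁻¹⁶/4.48×10⁻²⁶ ≈ 2.25×10⁹ m/s².

|a| ≈ 2.25×10⁹ m/s²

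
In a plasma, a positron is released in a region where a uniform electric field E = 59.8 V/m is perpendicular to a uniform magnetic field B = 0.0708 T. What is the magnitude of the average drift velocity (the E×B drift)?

The steady drift has the magnetic force balancing the electric force, so v_d = E/B.
v_d = 59.8/0.0708 = 845 m/s.

v_d ≈ 845 m/s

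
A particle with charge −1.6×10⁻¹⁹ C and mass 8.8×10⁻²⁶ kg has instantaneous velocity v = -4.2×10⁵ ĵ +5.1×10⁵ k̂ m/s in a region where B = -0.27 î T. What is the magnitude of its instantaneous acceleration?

|a| ≈ 3.24×10¹¹ m/s²

v×B = (0, -1.38×10⁵, -1.13×10⁵) N/C.
F = q v×B = (−1.6×10⁻¹⁹ C)·(0, -1.38×10⁵, -1.13×10⁵) = (0, 2.20×10⁻¹⁴, 1.81×10⁻¹⁴) N.
|a| = |F|/m = 2.854×10⁻¹⁴/8.8×10⁻²⁶ ≈ 3.24×10¹¹ m/s².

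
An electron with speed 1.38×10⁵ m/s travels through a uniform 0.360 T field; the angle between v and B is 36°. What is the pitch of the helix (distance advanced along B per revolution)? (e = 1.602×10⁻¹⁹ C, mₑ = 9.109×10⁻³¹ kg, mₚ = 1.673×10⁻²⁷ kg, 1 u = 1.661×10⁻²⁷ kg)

v∥ = v cosθ = 1.38×10⁵·cos36° ≈ 1.116×10⁵ m/s.
T = 2πm/(|q|B) = 2π(9.109×10⁻³¹)/((1.602×10⁻¹⁹)(0.360)) ≈ 9.924×10⁻¹¹ s.
pitch = v∥ T = (1.116×10⁵)(9.924×10⁻¹¹) ≈ 1.11×10⁻⁵ m.

p ≈ 1.11×10⁻⁵ m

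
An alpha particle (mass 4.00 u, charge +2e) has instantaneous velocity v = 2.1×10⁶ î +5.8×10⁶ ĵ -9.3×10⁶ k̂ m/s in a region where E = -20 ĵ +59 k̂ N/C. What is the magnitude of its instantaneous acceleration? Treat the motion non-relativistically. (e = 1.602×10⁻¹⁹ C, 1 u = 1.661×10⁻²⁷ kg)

|a| ≈ 3.00×10⁹ m/s²

Only an electric field acts, so F = qE = (3.204×10⁻¹⁹ C)·(0, -20.0, 59.0) = (0, -6.41×10⁻¹⁸, 1.89×10⁻¹⁷) N.
|a| = |F|/m = 1.996×10⁻¹⁷/6.644×10⁻²⁷ ≈ 3.00×10⁹ m/s².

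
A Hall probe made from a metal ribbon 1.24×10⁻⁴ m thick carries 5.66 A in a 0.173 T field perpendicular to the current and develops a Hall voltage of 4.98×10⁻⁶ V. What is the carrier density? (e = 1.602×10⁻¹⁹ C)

n ≈ 9.90×10²⁷ m⁻³

From V_H = IB/(n e t), n = IB/(V_H e t).
n = (5.66)(0.173)/((4.98×10⁻⁶)(1.602×10⁻¹⁹)(1.24×10⁻⁴)) ≈ 9.90×10²⁷ m⁻³.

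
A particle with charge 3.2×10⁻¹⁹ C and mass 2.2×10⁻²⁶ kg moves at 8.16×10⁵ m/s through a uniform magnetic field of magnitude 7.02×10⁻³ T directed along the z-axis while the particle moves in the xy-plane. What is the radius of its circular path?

The magnetic force provides the centripetal force: |q|vB = mv²/r.
r = mv/(|q|B) = (2.2×10⁻²⁶)(8.16×10⁵)/((3.2×10⁻¹⁹)(7.02×10⁻³)) ≈ 7.99 m.

r ≈ 7.99 m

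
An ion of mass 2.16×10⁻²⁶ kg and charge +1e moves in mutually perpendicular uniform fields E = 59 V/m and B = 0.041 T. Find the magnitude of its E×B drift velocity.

The steady drift has the magnetic force balancing the electric force, so v_d = E/B.
v_d = 59/0.041 = 1400 m/s.

v_d ≈ 1400 m/s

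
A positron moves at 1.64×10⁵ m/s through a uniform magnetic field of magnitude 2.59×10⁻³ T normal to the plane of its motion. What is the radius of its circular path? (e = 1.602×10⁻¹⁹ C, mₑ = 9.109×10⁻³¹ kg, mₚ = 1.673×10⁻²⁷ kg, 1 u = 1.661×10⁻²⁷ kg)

r ≈ 3.60×10⁻⁴ m

The magnetic force provides the centripetal force: |q|vB = mv²/r.
r = mv/(|q|B) = (9.109×10⁻³¹)(1.64×10⁵)/((1.602×10⁻¹⁹)(2.59×10⁻³)) ≈ 3.60×10⁻⁴ m.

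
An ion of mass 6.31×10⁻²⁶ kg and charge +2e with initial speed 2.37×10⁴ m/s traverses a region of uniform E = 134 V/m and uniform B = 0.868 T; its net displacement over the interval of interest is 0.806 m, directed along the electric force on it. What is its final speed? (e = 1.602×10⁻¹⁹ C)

B does no work; ΔKE = |q|E d.
½mv_f² = ½mv₀² + |q|Ed = ½(6.31×10⁻²⁶)(2.37×10⁴)² + (3.204×10⁻¹⁹)(134)(0.806) ≈ 1.772×10⁻¹⁷ J + 3.460×10⁻¹⁷ J ≈ 5.233×10⁻¹⁷ J.
v_f = √(2·5.233×10⁻¹⁷/6.31×10⁻²⁶) ≈ 4.07×10⁴ m/s.

v_f ≈ 4.07×10⁴ m/s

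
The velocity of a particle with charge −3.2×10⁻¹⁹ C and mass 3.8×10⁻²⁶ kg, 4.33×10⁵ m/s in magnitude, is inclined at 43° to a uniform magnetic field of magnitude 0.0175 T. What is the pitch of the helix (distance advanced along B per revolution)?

p ≈ 13.5 m

v∥ = v cosθ = 4.33×10⁵·cos43° ≈ 3.167×10⁵ m/s.
T = 2πm/(|q|B) = 2π(3.8×10⁻²⁶)/((3.2×10⁻¹⁹)(0.0175)) ≈ 4.264×10⁻⁵ s.
pitch = v∥ T = (3.167×10⁵)(4.264×10⁻⁵) ≈ 13.5 m.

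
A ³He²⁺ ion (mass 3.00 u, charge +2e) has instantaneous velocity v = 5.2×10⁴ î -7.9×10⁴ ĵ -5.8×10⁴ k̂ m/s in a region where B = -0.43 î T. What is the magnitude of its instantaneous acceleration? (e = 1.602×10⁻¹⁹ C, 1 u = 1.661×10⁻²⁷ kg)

|a| ≈ 2.71×10¹² m/s²

v×B = (0, 2.49×10⁴, -3.40×10⁴) N/C.
F = q v×B = (3.204×10⁻¹⁹ C)·(0, 2.49×10⁴, -3.40×10⁴) = (0, 7.99×10⁻¹⁵, -1.09×10⁻¹⁴) N.
|a| = |F|/m = 1.350×10⁻¹⁴/4.983×10⁻²⁷ ≈ 2.71×10¹² m/s².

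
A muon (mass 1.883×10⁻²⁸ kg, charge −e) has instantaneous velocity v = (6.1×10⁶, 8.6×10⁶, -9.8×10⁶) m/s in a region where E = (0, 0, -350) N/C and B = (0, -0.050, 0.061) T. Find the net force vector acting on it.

v×B = (3.46×10⁴, -3.72×10⁵, -3.05×10⁵) N/C.
E + v×B = (3.46×10⁴, -3.72×10⁵, -3.05×10⁵) N/C.
F = q(E + v×B) = (−1.602×10⁻¹⁹ C)·(3.46×10⁴, -3.72×10⁵, -3.05×10⁵) = (-5.54×10⁻¹⁵, 5.96×10⁻¹⁴, 4.89×10⁻¹⁴) N.

F ≈ (-5.54×10⁻¹⁵, 5.96×10⁻¹⁴, 4.89×10⁻¹⁴) N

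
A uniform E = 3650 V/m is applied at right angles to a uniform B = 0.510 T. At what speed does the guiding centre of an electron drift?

v_d ≈ 7160 m/s

In crossed fields the guiding centre drifts at v_d = |E×B|/B² = E/B, independent of charge and mass.
v_d = 3650/0.510 = 7160 m/s.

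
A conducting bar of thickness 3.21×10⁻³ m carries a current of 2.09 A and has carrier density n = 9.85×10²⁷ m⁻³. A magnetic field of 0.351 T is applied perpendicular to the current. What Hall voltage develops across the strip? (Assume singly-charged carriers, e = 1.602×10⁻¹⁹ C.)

V_H ≈ 1.45×10⁻⁷ V

V_H = IB/(n e t).
V_H = (2.09)(0.351)/((9.85×10²⁷)(1.602×10⁻¹⁹)(3.21×10⁻³)) ≈ 1.45×10⁻⁷ V.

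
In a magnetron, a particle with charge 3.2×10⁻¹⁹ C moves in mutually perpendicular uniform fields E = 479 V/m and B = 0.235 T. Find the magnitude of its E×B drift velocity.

v_d ≈ 2040 m/s

The steady drift has the magnetic force balancing the electric force, so v_d = E/B.
v_d = 479/0.235 = 2040 m/s.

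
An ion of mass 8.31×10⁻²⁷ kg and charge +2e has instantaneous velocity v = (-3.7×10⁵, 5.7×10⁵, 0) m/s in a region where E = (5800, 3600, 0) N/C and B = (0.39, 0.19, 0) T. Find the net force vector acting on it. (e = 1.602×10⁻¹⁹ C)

v×B = (0, 0, -2.93×10⁵) N/C.
E + v×B = (5800, 3600, -2.93×10⁵) N/C.
F = q(E + v×B) = (3.204×10⁻¹⁹ C)·(5800, 3600, -2.93×10⁵) = (1.86×10⁻¹⁵, 1.15×10⁻¹⁵, -9.37×10⁻¹⁴) N.

F ≈ (1.86×10⁻¹⁵, 1.15×10⁻¹⁵, -9.37×10⁻¹⁴) N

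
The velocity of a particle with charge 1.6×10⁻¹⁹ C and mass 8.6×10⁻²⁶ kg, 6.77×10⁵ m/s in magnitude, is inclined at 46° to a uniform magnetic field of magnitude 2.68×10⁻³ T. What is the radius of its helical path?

v⊥ = v sinθ = 6.77×10⁵·sin46° ≈ 4.870×10⁵ m/s.
r = m v⊥/(|q|B) = (8.6×10⁻²⁶)(4.870×10⁵)/((1.6×10⁻¹⁹)(2.68×10⁻³)) ≈ 97.7 m.

r ≈ 97.7 m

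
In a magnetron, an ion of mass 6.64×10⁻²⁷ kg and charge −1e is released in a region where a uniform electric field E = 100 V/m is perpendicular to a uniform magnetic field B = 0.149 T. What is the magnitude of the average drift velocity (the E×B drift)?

The steady drift has the magnetic force balancing the electric force, so v_d = E/B.
v_d = 100/0.149 = 671 m/s.

v_d ≈ 671 m/s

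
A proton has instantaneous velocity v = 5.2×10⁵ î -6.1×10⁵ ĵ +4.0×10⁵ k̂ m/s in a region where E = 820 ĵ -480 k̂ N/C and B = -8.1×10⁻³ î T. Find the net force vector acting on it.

F ≈ (0, -3.88×10⁻¹⁶, -8.68×10⁻¹⁶) N

v×B = (0, -3240, -4940) N/C.
E + v×B = (0, -2420, -5420) N/C.
F = q(E + v×B) = (1.602×10⁻¹⁹ C)·(0, -2420, -5420) = (0, -3.88×10⁻¹⁶, -8.68×10⁻¹⁶) N.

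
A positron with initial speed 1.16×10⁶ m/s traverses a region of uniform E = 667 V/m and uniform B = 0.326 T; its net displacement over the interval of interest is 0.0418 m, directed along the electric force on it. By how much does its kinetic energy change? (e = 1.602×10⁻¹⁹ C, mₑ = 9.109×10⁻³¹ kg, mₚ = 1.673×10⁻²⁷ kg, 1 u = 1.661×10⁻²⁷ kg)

The magnetic force is always ⟂ v and does no work; only the electric force changes KE.
ΔKE = F_E · d = |q|E d = (1.602×10⁻¹⁹)(667)(0.0418) ≈ 4.47×10⁻¹⁸ J.

ΔKE ≈ 4.47×10⁻¹⁸ J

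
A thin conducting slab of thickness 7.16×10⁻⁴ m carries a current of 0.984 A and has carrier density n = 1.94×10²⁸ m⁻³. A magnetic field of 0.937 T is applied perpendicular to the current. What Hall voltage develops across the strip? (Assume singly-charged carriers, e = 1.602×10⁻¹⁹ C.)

V_H = IB/(n e t).
V_H = (0.984)(0.937)/((1.94×10²⁸)(1.602×10⁻¹⁹)(7.16×10⁻⁴)) ≈ 4.14×10⁻⁷ V.

V_H ≈ 4.14×10⁻⁷ V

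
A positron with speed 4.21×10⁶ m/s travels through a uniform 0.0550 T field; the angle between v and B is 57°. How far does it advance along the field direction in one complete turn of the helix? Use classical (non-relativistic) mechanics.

v∥ = v cosθ = 4.21×10⁶·cos57° ≈ 2.293×10⁶ m/s.
T = 2πm/(|q|B) = 2π(9.109×10⁻³¹)/((1.602×10⁻¹⁹)(0.0550)) ≈ 6.496×10⁻¹⁰ s.
pitch = v∥ T = (2.293×10⁶)(6.496×10⁻¹⁰) ≈ 1.49×10⁻³ m.

p ≈ 1.49×10⁻³ m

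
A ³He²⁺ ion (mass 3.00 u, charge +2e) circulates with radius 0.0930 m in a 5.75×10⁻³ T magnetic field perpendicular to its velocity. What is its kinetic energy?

KE ≈ 2.95×10⁻¹⁸ J

v = |q|Br/m, then KE = ½mv² = (qBr)²/(2m).
v = (3.204×10⁻¹⁹)(5.75×10⁻³)(0.0930)/4.983×10⁻²⁷ ≈ 3.438×10⁴ m/s.
KE = ½(4.983×10⁻²⁷)(3.438×10⁴)² ≈ 2.95×10⁻¹⁸ J.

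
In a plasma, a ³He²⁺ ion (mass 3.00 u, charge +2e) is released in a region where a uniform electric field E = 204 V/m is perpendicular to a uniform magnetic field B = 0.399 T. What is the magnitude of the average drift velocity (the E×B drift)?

v_d ≈ 511 m/s

The E×B drift speed is v_d = E/B.
v_d = 204/0.399 = 511 m/s.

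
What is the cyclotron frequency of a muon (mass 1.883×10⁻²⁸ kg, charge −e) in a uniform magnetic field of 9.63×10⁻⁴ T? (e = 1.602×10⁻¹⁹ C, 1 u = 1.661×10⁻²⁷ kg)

f = |q|B/(2πm).
f = (1.602×10⁻¹⁹)(9.63×10⁻⁴)/(2π·1.883×10⁻²⁸) ≈ 1.30×10⁵ Hz.

f ≈ 1.30×10⁵ Hz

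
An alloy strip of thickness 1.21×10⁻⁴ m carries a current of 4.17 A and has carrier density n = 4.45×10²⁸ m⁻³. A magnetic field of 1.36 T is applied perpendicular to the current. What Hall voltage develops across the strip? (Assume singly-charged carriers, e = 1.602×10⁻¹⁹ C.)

V_H = IB/(n e t).
V_H = (4.17)(1.36)/((4.45×10²⁸)(1.602×10⁻¹⁹)(1.21×10⁻⁴)) ≈ 6.57×10⁻⁶ V.

V_H ≈ 6.57×10⁻⁶ V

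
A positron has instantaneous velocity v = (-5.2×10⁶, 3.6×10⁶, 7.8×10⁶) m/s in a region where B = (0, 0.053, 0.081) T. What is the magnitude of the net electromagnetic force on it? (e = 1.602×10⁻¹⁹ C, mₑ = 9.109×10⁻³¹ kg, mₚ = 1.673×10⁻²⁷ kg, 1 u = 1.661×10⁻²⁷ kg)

v×B = (-1.22×10⁵, 4.21×10⁵, -2.76×10⁵) N/C.
F = q v×B = (1.602×10⁻¹⁹ C)·(-1.22×10⁵, 4.21×10⁵, -2.76×10⁵) = (-1.95×10⁻¹⁴, 6.75×10⁻¹⁴, -4.42×10⁻¹⁴) N.
|F| = 8.30×10⁻¹⁴ N.

|F| ≈ 8.30×10⁻¹⁴ N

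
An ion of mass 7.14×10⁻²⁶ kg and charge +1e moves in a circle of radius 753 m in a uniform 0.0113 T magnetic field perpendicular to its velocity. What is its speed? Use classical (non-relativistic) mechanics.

From |q|vB = mv²/r, v = |q|Br/m.
v = (1.602×10⁻¹⁹)(0.0113)(753)/7.14×10⁻²⁶ ≈ 1.91×10⁷ m/s.

v ≈ 1.91×10⁷ m/s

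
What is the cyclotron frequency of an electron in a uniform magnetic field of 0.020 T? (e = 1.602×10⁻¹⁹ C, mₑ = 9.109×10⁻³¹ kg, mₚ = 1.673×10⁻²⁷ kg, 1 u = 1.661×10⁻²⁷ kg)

f ≈ 5.6×10⁸ Hz

f = |q|B/(2πm).
f = (1.602×10⁻¹⁹)(0.020)/(2π·9.109×10⁻³¹) ≈ 5.6×10⁸ Hz.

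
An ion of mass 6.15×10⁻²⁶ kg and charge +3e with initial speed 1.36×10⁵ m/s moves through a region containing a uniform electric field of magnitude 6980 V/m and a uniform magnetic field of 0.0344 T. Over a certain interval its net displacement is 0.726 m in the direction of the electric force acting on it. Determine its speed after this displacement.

B does no work; ΔKE = |q|E d.
½mv_f² = ½mv₀² + |q|Ed = ½(6.15×10⁻²⁶)(1.36×10⁵)² + (4.806×10⁻¹⁹)(6980)(0.726) ≈ 5.688×10⁻¹⁶ J + 2.435×10⁻¹⁵ J ≈ 3.004×10⁻¹⁵ J.
v_f = √(2·3.004×10⁻¹⁵/6.15×10⁻²⁶) ≈ 3.13×10⁵ m/s.

v_f ≈ 3.13×10⁵ m/s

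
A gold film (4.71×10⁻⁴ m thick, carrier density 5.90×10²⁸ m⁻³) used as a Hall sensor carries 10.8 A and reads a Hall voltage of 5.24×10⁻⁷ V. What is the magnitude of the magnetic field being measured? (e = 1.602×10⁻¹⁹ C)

B ≈ 0.216 T

From V_H = IB/(n e t), B = V_H n e t / I.
B = (5.24×10⁻⁷)(5.90×10²⁸)(1.602×10⁻¹⁹)(4.71×10⁻⁴)/10.8 ≈ 0.216 T.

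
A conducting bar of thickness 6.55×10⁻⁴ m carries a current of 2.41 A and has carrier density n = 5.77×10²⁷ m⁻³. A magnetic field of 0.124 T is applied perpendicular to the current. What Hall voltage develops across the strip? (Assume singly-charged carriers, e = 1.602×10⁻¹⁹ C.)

V_H = IB/(n e t).
V_H = (2.41)(0.124)/((5.77×10²⁷)(1.602×10⁻¹⁹)(6.55×10⁻⁴)) ≈ 4.94×10⁻⁷ V.

V_H ≈ 4.94×10⁻⁷ V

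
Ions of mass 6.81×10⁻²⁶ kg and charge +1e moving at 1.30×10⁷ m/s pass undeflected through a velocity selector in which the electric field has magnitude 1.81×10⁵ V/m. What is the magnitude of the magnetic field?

B = 0.0139 T

Balance of forces in the selector: qE = qvB ⇒ B = E/v.
B = 1.81×10⁵/1.30×10⁷ = 0.0139 T.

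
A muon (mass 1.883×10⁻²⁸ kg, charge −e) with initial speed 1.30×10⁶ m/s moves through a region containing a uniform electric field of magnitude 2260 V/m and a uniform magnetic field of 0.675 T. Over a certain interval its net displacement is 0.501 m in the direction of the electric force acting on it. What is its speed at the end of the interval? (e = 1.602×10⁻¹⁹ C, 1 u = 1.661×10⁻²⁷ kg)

B does no work; ΔKE = |q|E d.
½mv_f² = ½mv₀² + |q|Ed = ½(1.883×10⁻²⁸)(1.30×10⁶)² + (1.602×10⁻¹⁹)(2260)(0.501) ≈ 1.591×10⁻¹⁶ J + 1.814×10⁻¹⁶ J ≈ 3.405×10⁻¹⁶ J.
v_f = √(2·3.405×10⁻¹⁶/1.883×10⁻²⁸) ≈ 1.90×10⁶ m/s.

v_f ≈ 1.90×10⁶ m/s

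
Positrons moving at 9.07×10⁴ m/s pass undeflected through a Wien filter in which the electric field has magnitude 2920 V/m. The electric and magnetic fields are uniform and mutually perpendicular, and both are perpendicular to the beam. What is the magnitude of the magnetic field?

Balance of forces in the selector: qE = qvB ⇒ B = E/v.
B = 2920/9.07×10⁴ = 0.0322 T.

B = 0.0322 T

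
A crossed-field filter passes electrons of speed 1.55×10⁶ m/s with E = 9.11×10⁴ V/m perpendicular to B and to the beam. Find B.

B = 0.0588 T

Balance of forces in the selector: qE = qvB ⇒ B = E/v.
B = 9.11×10⁴/1.55×10⁶ = 0.0588 T.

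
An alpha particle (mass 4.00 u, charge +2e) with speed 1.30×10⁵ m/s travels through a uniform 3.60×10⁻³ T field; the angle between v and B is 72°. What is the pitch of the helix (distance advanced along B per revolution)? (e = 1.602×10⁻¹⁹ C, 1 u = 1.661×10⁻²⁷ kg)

p ≈ 1.45 m

v∥ = v cosθ = 1.30×10⁵·cos72° ≈ 4.017×10⁴ m/s.
T = 2πm/(|q|B) = 2π(6.644×10⁻²⁷)/((3.204×10⁻¹⁹)(3.60×10⁻³)) ≈ 3.619×10⁻⁵ s.
pitch = v∥ T = (4.017×10⁴)(3.619×10⁻⁵) ≈ 1.45 m.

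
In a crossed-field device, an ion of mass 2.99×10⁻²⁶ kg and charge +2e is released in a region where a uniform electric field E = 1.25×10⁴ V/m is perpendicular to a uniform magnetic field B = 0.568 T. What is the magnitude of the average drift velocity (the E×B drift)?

v_d ≈ 2.20×10⁴ m/s

The steady drift has the magnetic force balancing the electric force, so v_d = E/B.
v_d = 1.25×10⁴/0.568 = 2.20×10⁴ m/s.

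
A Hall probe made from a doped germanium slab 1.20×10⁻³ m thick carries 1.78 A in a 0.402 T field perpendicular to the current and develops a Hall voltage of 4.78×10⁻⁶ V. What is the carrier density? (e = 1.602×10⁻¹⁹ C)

From V_H = IB/(n e t), n = IB/(V_H e t).
n = (1.78)(0.402)/((4.78×10⁻⁶)(1.602×10⁻¹⁹)(1.20×10⁻³)) ≈ 7.79×10²⁶ m⁻³.

n ≈ 7.79×10²⁶ m⁻³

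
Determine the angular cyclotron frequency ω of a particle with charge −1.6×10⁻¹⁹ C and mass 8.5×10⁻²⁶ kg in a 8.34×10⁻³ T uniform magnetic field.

ω ≈ 1.57×10⁴ rad/s

ω = |q|B/m.
ω = (1.6×10⁻¹⁹)(8.34×10⁻³)/8.5×10⁻²⁶ ≈ 1.57×10⁴ rad/s.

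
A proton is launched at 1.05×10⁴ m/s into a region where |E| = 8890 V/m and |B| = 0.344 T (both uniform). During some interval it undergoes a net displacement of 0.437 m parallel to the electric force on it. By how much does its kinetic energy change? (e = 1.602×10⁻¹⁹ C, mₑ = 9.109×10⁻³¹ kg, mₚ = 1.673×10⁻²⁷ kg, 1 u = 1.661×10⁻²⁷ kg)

ΔKE ≈ 6.22×10⁻¹⁶ J

The magnetic force is always ⟂ v and does no work; only the electric force changes KE.
ΔKE = F_E · d = |q|E d = (1.602×10⁻¹⁹)(8890)(0.437) ≈ 6.22×10⁻¹⁶ J.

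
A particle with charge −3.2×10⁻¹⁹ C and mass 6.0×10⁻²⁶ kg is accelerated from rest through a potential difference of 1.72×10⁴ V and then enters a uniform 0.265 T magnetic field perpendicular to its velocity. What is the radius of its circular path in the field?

r ≈ 0.303 m

Acceleration: |q|V = ½mv² ⇒ v = √(2|q|V/m) = √(2·3.2×10⁻¹⁹·1.72×10⁴/6.0×10⁻²⁶) ≈ 4.283×10⁵ m/s.
In the field: r = mv/(|q|B) = (6.0×10⁻²⁶)(4.283×10⁵)/((3.2×10⁻¹⁹)(0.265)) ≈ 0.303 m.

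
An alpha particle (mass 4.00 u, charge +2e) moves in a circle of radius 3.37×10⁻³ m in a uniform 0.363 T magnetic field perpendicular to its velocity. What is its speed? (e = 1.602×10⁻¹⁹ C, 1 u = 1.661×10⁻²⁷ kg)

v ≈ 5.90×10⁴ m/s

From |q|vB = mv²/r, v = |q|Br/m.
v = (3.204×10⁻¹⁹)(0.363)(3.37×10⁻³)/6.644×10⁻²⁷ ≈ 5.90×10⁴ m/s.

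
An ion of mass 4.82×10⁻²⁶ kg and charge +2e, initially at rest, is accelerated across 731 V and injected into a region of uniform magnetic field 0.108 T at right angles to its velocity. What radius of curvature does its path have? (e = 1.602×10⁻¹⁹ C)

r ≈ 0.137 m

Acceleration: |q|V = ½mv² ⇒ v = √(2|q|V/m) = √(2·3.204×10⁻¹⁹·731/4.82×10⁻²⁶) ≈ 9.858×10⁴ m/s.
In the field: r = mv/(|q|B) = (4.82×10⁻²⁶)(9.858×10⁴)/((3.204×10⁻¹⁹)(0.108)) ≈ 0.137 m.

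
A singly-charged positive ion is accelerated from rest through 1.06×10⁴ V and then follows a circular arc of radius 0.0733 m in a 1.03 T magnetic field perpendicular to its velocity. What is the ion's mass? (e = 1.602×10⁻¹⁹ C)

m ≈ 4.31×10⁻²⁶ kg

Combine |q|V = ½mv² and r = mv/(|q|B): eliminate v to get m = qB²r²/(2V).
m = (1.602×10⁻¹⁹)(1.03)²(0.0733)²/(2·1.06×10⁴) ≈ 4.31×10⁻²⁶ kg.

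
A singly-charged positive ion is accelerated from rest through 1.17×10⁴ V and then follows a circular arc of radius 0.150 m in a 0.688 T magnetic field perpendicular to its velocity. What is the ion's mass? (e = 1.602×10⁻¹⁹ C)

m ≈ 7.29×10⁻²⁶ kg

Combine |q|V = ½mv² and r = mv/(|q|B): eliminate v to get m = qB²r²/(2V).
m = (1.602×10⁻¹⁹)(0.688)²(0.150)²/(2·1.17×10⁴) ≈ 7.29×10⁻²⁶ kg.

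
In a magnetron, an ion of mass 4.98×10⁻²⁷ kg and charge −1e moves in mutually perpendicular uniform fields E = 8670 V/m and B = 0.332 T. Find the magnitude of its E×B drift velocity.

v_d ≈ 2.61×10⁴ m/s

In crossed fields the guiding centre drifts at v_d = |E×B|/B² = E/B, independent of charge and mass.
v_d = 8670/0.332 = 2.61×10⁴ m/s.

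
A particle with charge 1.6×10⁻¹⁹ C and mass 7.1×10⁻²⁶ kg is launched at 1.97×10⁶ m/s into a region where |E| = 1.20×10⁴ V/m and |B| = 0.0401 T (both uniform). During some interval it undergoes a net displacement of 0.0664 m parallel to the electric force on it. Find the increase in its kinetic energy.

ΔKE ≈ 1.27×10⁻¹⁶ J

The magnetic force is always ⟂ v and does no work; only the electric force changes KE.
ΔKE = F_E · d = |q|E d = (1.6×10⁻¹⁹)(1.20×10⁴)(0.0664) ≈ 1.27×10⁻¹⁶ J.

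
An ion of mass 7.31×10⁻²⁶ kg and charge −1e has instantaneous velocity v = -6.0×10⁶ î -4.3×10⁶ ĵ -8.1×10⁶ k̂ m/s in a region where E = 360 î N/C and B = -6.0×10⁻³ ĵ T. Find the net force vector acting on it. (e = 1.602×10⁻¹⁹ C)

v×B = (-4.86×10⁴, 0, 3.60×10⁴) N/C.
E + v×B = (-4.82×10⁴, 0, 3.60×10⁴) N/C.
F = q(E + v×B) = (−1.602×10⁻¹⁹ C)·(-4.82×10⁴, 0, 3.60×10⁴) = (7.73×10⁻¹⁵, 0, -5.77×10⁻¹⁵) N.

F ≈ (7.73×10⁻¹⁵, 0, -5.77×10⁻¹⁵) N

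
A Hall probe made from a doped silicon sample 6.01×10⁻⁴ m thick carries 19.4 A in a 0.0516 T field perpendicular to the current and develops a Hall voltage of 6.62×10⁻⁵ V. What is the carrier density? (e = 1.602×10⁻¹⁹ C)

From V_H = IB/(n e t), n = IB/(V_H e t).
n = (19.4)(0.0516)/((6.62×10⁻⁵)(1.602×10⁻¹⁹)(6.01×10⁻⁴)) ≈ 1.57×10²⁶ m⁻³.

n ≈ 1.57×10²⁶ m⁻³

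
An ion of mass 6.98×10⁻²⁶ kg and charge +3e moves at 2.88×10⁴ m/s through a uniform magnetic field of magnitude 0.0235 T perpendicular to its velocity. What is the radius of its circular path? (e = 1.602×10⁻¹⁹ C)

r ≈ 0.178 m

The magnetic force provides the centripetal force: |q|vB = mv²/r.
r = mv/(|q|B) = (6.98×10⁻²⁶)(2.88×10⁴)/((4.806×10⁻¹⁹)(0.0235)) ≈ 0.178 m.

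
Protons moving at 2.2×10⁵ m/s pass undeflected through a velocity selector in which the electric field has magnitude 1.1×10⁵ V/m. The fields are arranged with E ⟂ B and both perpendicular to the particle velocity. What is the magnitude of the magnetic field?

Balance of forces in the selector: qE = qvB ⇒ B = E/v.
B = 1.1×10⁵/2.2×10⁵ = 0.50 T.

B = 0.50 T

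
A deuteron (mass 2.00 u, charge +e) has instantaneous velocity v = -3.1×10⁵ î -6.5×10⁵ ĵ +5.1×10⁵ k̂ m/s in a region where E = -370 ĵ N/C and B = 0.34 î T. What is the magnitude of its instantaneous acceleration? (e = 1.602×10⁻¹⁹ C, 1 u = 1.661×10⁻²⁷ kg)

|a| ≈ 1.35×10¹³ m/s²

v×B = (0, 1.73×10⁵, 2.21×10⁵) N/C.
E + v×B = (0, 1.73×10⁵, 2.21×10⁵) N/C.
F = q(E + v×B) = (1.602×10⁻¹⁹ C)·(0, 1.73×10⁵, 2.21×10⁵) = (0, 2.77×10⁻¹⁴, 3.54×10⁻¹⁴) N.
|a| = |F|/m = 4.496×10⁻¹⁴/3.322×10⁻²⁷ ≈ 1.35×10¹³ m/s².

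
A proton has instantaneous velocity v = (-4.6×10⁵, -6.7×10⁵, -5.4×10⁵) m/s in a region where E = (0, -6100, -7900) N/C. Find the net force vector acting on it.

Only an electric field acts, so F = qE = (1.602×10⁻¹⁹ C)·(0, -6100, -7900) = (0, -9.77×10⁻¹⁶, -1.27×10⁻¹⁵) N.

F ≈ (0, -9.77×10⁻¹⁶, -1.27×10⁻¹⁵) N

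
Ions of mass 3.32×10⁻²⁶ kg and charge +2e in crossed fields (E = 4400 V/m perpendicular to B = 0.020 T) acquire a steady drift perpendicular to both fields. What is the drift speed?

In crossed fields the guiding centre drifts at v_d = |E×B|/B² = E/B, independent of charge and mass.
v_d = 4400/0.020 = 2.2×10⁵ m/s.

v_d ≈ 2.2×10⁵ m/s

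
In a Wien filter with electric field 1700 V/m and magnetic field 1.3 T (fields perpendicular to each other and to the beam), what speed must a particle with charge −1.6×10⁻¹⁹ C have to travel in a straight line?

For undeflected motion the electric and magnetic forces balance: qE = qvB.
v = E/B = 1700/1.3 = 1300 m/s.

v = 1300 m/s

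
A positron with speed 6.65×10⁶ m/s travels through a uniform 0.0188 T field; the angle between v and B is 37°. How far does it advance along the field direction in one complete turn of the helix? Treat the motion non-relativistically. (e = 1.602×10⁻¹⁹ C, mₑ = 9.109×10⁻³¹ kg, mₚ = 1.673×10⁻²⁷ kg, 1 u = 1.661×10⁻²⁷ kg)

p ≈ 0.0101 m

v∥ = v cosθ = 6.65×10⁶·cos37° ≈ 5.311×10⁶ m/s.
T = 2πm/(|q|B) = 2π(9.109×10⁻³¹)/((1.602×10⁻¹⁹)(0.0188)) ≈ 1.900×10⁻⁹ s.
pitch = v∥ T = (5.311×10⁶)(1.900×10⁻⁹) ≈ 0.0101 m.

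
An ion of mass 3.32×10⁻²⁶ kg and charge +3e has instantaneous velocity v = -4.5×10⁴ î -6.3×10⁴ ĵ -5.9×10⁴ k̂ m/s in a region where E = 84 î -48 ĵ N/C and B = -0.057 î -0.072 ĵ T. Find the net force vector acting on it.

v×B = (-4250, 3360, -351) N/C.
E + v×B = (-4160, 3320, -351) N/C.
F = q(E + v×B) = (4.806×10⁻¹⁹ C)·(-4160, 3320, -351) = (-2.00×10⁻¹⁵, 1.59×10⁻¹⁵, -1.69×10⁻¹⁶) N.

F ≈ (-2.00×10⁻¹⁵, 1.59×10⁻¹⁵, -1.69×10⁻¹⁶) N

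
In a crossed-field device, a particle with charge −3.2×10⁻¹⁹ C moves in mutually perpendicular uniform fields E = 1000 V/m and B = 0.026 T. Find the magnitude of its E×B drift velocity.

v_d ≈ 3.8×10⁴ m/s

In crossed fields the guiding centre drifts at v_d = |E×B|/B² = E/B, independent of charge and mass.
v_d = 1000/0.026 = 3.8×10⁴ m/s.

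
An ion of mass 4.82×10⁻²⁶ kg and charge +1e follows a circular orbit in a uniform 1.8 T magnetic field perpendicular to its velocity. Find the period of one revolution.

T ≈ 1.1×10⁻⁶ s

The cyclotron period depends only on m, q, B: T = 2πm/(|q|B).
T = 2π(4.82×10⁻²⁶)/((1.602×10⁻¹⁹)(1.8)) ≈ 1.1×10⁻⁶ s.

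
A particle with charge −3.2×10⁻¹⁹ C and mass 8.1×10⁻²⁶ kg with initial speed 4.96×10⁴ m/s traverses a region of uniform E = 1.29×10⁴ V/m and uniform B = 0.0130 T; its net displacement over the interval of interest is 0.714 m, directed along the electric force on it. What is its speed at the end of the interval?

B does no work; ΔKE = |q|E d.
½mv_f² = ½mv₀² + |q|Ed = ½(8.1×10⁻²⁶)(4.96×10⁴)² + (3.2×10⁻¹⁹)(1.29×10⁴)(0.714) ≈ 9.964×10⁻¹⁷ J + 2.947×10⁻¹⁵ J ≈ 3.047×10⁻¹⁵ J.
v_f = √(2·3.047×10⁻¹⁵/8.1×10⁻²⁶) ≈ 2.74×10⁵ m/s.

v_f ≈ 2.74×10⁵ m/s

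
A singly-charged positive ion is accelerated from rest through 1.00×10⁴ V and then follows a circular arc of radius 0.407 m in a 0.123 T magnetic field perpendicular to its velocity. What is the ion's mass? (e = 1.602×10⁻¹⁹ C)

m ≈ 2.01×10⁻²⁶ kg

Combine |q|V = ½mv² and r = mv/(|q|B): eliminate v to get m = qB²r²/(2V).
m = (1.602×10⁻¹⁹)(0.123)²(0.407)²/(2·1.00×10⁴) ≈ 2.01×10⁻²⁶ kg.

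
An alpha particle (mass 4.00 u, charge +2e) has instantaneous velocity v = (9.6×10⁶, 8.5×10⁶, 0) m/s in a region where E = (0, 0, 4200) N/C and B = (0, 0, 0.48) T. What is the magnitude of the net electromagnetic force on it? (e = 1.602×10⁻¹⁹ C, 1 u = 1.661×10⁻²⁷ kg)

|F| ≈ 1.97×10⁻¹² N

v×B = (4.08×10⁶, -4.61×10⁶, 0) N/C.
E + v×B = (4.08×10⁶, -4.61×10⁶, 4200) N/C.
F = q(E + v×B) = (3.204×10⁻¹⁹ C)·(4.08×10⁶, -4.61×10⁶, 4200) = (1.31×10⁻¹², -1.48×10⁻¹², 1.35×10⁻¹⁵) N.
|F| = 1.97×10⁻¹² N.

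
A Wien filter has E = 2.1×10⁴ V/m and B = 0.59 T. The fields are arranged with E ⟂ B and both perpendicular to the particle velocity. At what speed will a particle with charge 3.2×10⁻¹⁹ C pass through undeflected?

v = 3.6×10⁴ m/s

For undeflected motion the electric and magnetic forces balance: qE = qvB.
v = E/B = 2.1×10⁴/0.59 = 3.6×10⁴ m/s.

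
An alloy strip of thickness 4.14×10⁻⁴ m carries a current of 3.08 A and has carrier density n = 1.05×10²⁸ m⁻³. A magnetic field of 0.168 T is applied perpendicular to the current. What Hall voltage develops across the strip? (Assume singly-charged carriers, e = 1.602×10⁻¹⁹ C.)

V_H ≈ 7.43×10⁻⁷ V

V_H = IB/(n e t).
V_H = (3.08)(0.168)/((1.05×10²⁸)(1.602×10⁻¹⁹)(4.14×10⁻⁴)) ≈ 7.43×10⁻⁷ V.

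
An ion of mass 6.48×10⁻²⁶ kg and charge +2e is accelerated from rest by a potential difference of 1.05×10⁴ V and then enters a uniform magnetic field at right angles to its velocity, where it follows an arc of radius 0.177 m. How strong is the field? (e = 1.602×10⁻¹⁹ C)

v = √(2|q|V/m) = √(2·3.204×10⁻¹⁹·1.05×10⁴/6.48×10⁻²⁶) ≈ 3.222×10⁵ m/s.
B = mv/(|q|r) = (6.48×10⁻²⁶)(3.222×10⁵)/((3.204×10⁻¹⁹)(0.177)) ≈ 0.368 T.

B ≈ 0.368 T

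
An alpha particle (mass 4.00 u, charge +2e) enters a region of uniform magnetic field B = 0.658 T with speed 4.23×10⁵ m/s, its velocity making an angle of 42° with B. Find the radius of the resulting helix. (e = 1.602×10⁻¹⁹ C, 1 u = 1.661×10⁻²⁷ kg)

v⊥ = v sinθ = 4.23×10⁵·sin42° ≈ 2.830×10⁵ m/s.
r = m v⊥/(|q|B) = (6.644×10⁻²⁷)(2.830×10⁵)/((3.204×10⁻¹⁹)(0.658)) ≈ 8.92×10⁻³ m.

r ≈ 8.92×10⁻³ m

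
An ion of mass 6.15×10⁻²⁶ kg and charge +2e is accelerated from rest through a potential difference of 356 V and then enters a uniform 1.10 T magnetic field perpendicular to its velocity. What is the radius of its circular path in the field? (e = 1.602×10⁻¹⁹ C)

Acceleration: |q|V = ½mv² ⇒ v = √(2|q|V/m) = √(2·3.204×10⁻¹⁹·356/6.15×10⁻²⁶) ≈ 6.090×10⁴ m/s.
In the field: r = mv/(|q|B) = (6.15×10⁻²⁶)(6.090×10⁴)/((3.204×10⁻¹⁹)(1.10)) ≈ 0.0106 m.

r ≈ 0.0106 m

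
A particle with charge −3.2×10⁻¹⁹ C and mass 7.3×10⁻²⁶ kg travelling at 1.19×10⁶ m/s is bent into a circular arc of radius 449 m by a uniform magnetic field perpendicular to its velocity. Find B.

From |q|vB = mv²/r, B = mv/(|q|r).
B = (7.3×10⁻²⁶)(1.19×10⁶)/((3.2×10⁻¹⁹)(449)) ≈ 6.05×10⁻⁴ T.

B ≈ 6.05×10⁻⁴ T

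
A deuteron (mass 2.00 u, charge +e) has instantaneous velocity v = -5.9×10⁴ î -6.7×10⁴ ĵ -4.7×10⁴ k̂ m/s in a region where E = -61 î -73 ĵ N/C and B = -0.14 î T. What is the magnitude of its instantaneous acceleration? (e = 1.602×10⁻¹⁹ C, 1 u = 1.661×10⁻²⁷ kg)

v×B = (0, 6580, -9380) N/C.
E + v×B = (-61.0, 6510, -9380) N/C.
F = q(E + v×B) = (1.602×10⁻¹⁹ C)·(-61.0, 6510, -9380) = (-9.77×10⁻¹⁸, 1.04×10⁻¹⁵, -1.50×10⁻¹⁵) N.
|a| = |F|/m = 1.829×10⁻¹⁵/3.322×10⁻²⁷ ≈ 5.51×10¹¹ m/s².

|a| ≈ 5.51×10¹¹ m/s²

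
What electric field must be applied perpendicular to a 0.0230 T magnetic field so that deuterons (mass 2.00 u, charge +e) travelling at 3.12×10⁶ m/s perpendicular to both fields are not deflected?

For straight-line motion qE = qvB, so E = vB.
E = 3.12×10⁶ × 0.0230 = 7.18×10⁴ V/m.

E = 7.18×10⁴ V/m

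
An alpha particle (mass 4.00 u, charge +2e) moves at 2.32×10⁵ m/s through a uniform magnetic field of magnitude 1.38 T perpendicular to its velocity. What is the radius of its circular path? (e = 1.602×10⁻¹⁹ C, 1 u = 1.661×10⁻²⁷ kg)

r ≈ 3.49×10⁻³ m

The magnetic force provides the centripetal force: |q|vB = mv²/r.
r = mv/(|q|B) = (6.644×10⁻²⁷)(2.32×10⁵)/((3.204×10⁻¹⁹)(1.38)) ≈ 3.49×10⁻³ m.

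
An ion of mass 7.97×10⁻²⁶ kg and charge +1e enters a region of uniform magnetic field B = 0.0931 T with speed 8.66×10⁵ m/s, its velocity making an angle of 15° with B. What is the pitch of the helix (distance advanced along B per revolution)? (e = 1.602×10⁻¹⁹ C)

v∥ = v cosθ = 8.66×10⁵·cos15° ≈ 8.365×10⁵ m/s.
T = 2πm/(|q|B) = 2π(7.97×10⁻²⁶)/((1.602×10⁻¹⁹)(0.0931)) ≈ 3.358×10⁻⁵ s.
pitch = v∥ T = (8.365×10⁵)(3.358×10⁻⁵) ≈ 28.1 m.

p ≈ 28.1 m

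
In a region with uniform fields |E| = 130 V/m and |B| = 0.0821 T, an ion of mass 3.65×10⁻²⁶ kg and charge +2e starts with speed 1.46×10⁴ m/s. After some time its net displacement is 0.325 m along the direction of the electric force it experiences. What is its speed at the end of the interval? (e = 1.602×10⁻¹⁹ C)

v_f ≈ 3.09×10⁴ m/s

B does no work; ΔKE = |q|E d.
½mv_f² = ½mv₀² + |q|Ed = ½(3.65×10⁻²⁶)(1.46×10⁴)² + (3.204×10⁻¹⁹)(130)(0.325) ≈ 3.890×10⁻¹⁸ J + 1.354×10⁻¹⁷ J ≈ 1.743×10⁻¹⁷ J.
v_f = √(2·1.743×10⁻¹⁷/3.65×10⁻²⁶) ≈ 3.09×10⁴ m/s.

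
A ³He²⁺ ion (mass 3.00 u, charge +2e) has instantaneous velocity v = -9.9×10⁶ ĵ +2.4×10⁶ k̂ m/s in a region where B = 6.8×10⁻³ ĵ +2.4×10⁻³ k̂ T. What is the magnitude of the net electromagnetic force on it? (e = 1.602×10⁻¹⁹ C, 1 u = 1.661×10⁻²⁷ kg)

v×B = (-4.01×10⁴, 0, 0) N/C.
F = q v×B = (3.204×10⁻¹⁹ C)·(-4.01×10⁴, 0, 0) = (-1.28×10⁻¹⁴, 0, 0) N.
|F| = 1.28×10⁻¹⁴ N.

|F| ≈ 1.28×10⁻¹⁴ N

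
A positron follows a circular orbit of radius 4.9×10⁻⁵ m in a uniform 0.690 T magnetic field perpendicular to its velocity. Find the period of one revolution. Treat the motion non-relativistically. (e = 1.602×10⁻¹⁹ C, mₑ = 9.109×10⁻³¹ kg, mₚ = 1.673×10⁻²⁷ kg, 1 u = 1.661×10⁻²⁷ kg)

The cyclotron period depends only on m, q, B: T = 2πm/(|q|B).
T = 2π(9.109×10⁻³¹)/((1.602×10⁻¹⁹)(0.690)) ≈ 5.18×10⁻¹¹ s.

T ≈ 5.18×10⁻¹¹ s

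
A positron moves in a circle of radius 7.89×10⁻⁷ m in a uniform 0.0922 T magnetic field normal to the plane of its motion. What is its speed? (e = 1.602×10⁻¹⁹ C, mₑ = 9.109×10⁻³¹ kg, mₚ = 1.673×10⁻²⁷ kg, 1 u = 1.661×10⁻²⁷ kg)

From |q|vB = mv²/r, v = |q|Br/m.
v = (1.602×10⁻¹⁹)(0.0922)(7.89×10⁻⁷)/9.109×10⁻³¹ ≈ 1.28×10⁴ m/s.

v ≈ 1.28×10⁴ m/s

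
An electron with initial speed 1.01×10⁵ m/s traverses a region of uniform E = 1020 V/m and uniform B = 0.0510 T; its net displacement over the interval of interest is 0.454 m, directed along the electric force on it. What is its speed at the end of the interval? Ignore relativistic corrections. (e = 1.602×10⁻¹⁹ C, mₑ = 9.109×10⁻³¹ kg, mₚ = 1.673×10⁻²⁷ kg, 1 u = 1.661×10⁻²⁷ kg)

v_f ≈ 1.28×10⁷ m/s

B does no work; ΔKE = |q|E d.
½mv_f² = ½mv₀² + |q|Ed = ½(9.109×10⁻³¹)(1.01×10⁵)² + (1.602×10⁻¹⁹)(1020)(0.454) ≈ 4.646×10⁻²¹ J + 7.419×10⁻¹⁷ J ≈ 7.419×10⁻¹⁷ J.
v_f = √(2·7.419×10⁻¹⁷/9.109×10⁻³¹) ≈ 1.28×10⁷ m/s.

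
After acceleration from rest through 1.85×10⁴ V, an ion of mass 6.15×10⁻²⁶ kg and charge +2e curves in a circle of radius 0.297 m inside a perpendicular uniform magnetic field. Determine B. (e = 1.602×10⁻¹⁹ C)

B ≈ 0.284 T

v = √(2|q|V/m) = √(2·3.204×10⁻¹⁹·1.85×10⁴/6.15×10⁻²⁶) ≈ 4.390×10⁵ m/s.
B = mv/(|q|r) = (6.15×10⁻²⁶)(4.390×10⁵)/((3.204×10⁻¹⁹)(0.297)) ≈ 0.284 T.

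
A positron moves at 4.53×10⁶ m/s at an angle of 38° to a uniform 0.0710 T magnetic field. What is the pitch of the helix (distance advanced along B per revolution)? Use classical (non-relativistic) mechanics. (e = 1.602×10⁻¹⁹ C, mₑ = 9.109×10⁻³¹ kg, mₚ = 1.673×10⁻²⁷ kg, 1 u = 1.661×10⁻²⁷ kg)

v∥ = v cosθ = 4.53×10⁶·cos38° ≈ 3.570×10⁶ m/s.
T = 2πm/(|q|B) = 2π(9.109×10⁻³¹)/((1.602×10⁻¹⁹)(0.0710)) ≈ 5.032×10⁻¹⁰ s.
pitch = v∥ T = (3.570×10⁶)(5.032×10⁻¹⁰) ≈ 1.80×10⁻³ m.

p ≈ 1.80×10⁻³ m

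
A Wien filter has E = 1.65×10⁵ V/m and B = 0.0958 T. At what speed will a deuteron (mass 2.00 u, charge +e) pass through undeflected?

v = 1.72×10⁶ m/s

For undeflected motion the electric and magnetic forces balance: qE = qvB.
v = E/B = 1.65×10⁵/0.0958 = 1.72×10⁶ m/s.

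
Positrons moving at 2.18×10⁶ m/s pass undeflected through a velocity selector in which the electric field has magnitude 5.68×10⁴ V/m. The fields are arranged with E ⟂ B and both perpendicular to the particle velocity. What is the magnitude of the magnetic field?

Balance of forces in the selector: qE = qvB ⇒ B = E/v.
B = 5.68×10⁴/2.18×10⁶ = 0.0261 T.

B = 0.0261 T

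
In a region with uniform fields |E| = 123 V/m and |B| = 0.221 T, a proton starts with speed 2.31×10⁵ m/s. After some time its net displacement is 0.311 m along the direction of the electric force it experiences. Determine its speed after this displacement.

B does no work; ΔKE = |q|E d.
½mv_f² = ½mv₀² + |q|Ed = ½(1.673×10⁻²⁷)(2.31×10⁵)² + (1.602×10⁻¹⁹)(123)(0.311) ≈ 4.464×10⁻¹⁷ J + 6.128×10⁻¹⁸ J ≈ 5.076×10⁻¹⁷ J.
v_f = √(2·5.076×10⁻¹⁷/1.673×10⁻²⁷) ≈ 2.46×10⁵ m/s.

v_f ≈ 2.46×10⁵ m/s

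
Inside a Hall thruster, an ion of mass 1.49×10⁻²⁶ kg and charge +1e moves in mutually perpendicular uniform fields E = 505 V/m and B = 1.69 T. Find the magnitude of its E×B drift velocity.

The E×B drift speed is v_d = E/B.
v_d = 505/1.69 = 299 m/s.

v_d ≈ 299 m/s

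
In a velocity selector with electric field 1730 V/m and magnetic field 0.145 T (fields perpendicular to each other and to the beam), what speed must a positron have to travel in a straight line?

v = 1.19×10⁴ m/s

Zero net Lorentz force requires |qE| = |q v×B|, i.e. E = vB.
v = E/B = 1730/0.145 = 1.19×10⁴ m/s.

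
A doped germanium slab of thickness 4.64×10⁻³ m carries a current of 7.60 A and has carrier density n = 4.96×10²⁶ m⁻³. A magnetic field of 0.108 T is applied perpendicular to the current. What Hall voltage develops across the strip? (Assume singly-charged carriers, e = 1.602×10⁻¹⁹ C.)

V_H = IB/(n e t).
V_H = (7.60)(0.108)/((4.96×10²⁶)(1.602×10⁻¹⁹)(4.64×10⁻³)) ≈ 2.23×10⁻⁶ V.

V_H ≈ 2.23×10⁻⁶ V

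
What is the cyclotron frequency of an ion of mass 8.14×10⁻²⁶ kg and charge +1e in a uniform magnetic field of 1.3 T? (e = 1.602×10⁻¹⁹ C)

f ≈ 4.1×10⁵ Hz

f = |q|B/(2πm).
f = (1.602×10⁻¹⁹)(1.3)/(2π·8.14×10⁻²⁶) ≈ 4.1×10⁵ Hz.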